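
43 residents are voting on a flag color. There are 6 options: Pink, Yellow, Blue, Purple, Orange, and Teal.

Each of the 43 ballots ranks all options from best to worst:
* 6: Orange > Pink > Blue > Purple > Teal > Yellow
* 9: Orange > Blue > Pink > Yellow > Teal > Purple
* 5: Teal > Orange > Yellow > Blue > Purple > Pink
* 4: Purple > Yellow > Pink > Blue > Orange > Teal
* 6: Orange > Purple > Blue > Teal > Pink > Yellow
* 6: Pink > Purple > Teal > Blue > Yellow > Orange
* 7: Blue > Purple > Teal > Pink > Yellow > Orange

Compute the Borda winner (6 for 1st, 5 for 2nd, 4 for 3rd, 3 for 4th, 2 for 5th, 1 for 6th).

Pink: 6×5 + 9×4 + 5×1 + 4×4 + 6×2 + 6×6 + 7×3 = 156
Yellow: 6×1 + 9×3 + 5×4 + 4×5 + 6×1 + 6×2 + 7×2 = 105
Blue: 6×4 + 9×5 + 5×3 + 4×3 + 6×4 + 6×3 + 7×6 = 180
Purple: 6×3 + 9×1 + 5×2 + 4×6 + 6×5 + 6×5 + 7×5 = 156
Orange: 6×6 + 9×6 + 5×5 + 4×2 + 6×6 + 6×1 + 7×1 = 172
Teal: 6×2 + 9×2 + 5×6 + 4×1 + 6×3 + 6×4 + 7×4 = 134

Blue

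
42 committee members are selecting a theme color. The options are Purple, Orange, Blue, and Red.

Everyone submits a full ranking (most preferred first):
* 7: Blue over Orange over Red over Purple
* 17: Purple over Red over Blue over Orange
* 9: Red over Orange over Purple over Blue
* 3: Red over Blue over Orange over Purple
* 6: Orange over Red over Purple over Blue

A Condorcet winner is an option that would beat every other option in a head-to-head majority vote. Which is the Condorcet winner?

Red vs Purple: 25–17
Red vs Orange: 29–13
Red vs Blue: 35–7
Red beats every other option.

Red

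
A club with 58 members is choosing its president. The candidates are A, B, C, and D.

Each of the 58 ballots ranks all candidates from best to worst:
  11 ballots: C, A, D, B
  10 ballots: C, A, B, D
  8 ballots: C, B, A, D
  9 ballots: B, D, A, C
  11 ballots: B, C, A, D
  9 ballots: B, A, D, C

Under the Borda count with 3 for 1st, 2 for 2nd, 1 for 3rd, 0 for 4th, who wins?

A: 11×2 + 10×2 + 8×1 + 9×1 + 11×1 + 9×2 = 88
B: 11×0 + 10×1 + 8×2 + 9×3 + 11×3 + 9×3 = 113
C: 11×3 + 10×3 + 8×3 + 9×0 + 11×2 + 9×0 = 109
D: 11×1 + 10×0 + 8×0 + 9×2 + 11×0 + 9×1 = 38

B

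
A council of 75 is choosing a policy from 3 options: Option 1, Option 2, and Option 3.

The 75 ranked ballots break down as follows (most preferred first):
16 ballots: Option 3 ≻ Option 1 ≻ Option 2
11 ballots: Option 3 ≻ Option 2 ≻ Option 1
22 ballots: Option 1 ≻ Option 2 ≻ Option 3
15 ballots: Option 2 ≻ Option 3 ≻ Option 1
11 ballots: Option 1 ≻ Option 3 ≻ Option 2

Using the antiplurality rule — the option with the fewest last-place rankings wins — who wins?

Option 3

Last-place votes: Option 1 26, Option 2 27, Option 3 22.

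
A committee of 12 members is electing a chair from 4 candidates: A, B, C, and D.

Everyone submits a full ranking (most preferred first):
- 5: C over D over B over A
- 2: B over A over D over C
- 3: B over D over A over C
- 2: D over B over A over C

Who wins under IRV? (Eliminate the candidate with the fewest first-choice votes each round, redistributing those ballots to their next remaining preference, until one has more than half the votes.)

B

Round 1: A 0, B 5, C 5, D 2. A eliminated.
Round 2: B 5, C 5, D 2. D eliminated.
Round 3: B 7, C 5. B has a majority (≥7).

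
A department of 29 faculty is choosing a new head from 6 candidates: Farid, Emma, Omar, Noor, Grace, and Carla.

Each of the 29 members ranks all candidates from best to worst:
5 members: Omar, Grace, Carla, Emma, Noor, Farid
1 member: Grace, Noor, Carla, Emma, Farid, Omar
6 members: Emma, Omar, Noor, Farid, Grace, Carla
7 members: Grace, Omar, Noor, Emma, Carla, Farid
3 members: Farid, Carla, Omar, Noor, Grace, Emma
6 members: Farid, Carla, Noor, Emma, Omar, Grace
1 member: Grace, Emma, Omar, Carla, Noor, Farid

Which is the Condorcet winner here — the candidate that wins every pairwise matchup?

Omar vs Farid: 19–10
Omar vs Emma: 15–14
Omar vs Noor: 22–7
Omar vs Grace: 20–9
Omar vs Carla: 19–10
Omar beats every other candidate.

Omar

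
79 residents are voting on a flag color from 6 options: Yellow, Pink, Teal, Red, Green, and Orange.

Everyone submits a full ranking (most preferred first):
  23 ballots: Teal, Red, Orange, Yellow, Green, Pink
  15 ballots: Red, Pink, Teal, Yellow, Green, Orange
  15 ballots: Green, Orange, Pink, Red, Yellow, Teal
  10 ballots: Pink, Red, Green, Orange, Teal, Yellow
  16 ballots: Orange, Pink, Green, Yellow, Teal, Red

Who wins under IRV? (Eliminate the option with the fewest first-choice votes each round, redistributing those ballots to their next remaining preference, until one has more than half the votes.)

Round 1: Yellow 0, Pink 10, Teal 23, Red 15, Green 15, Orange 16. Yellow eliminated.
Round 2: Pink 10, Teal 23, Red 15, Green 15, Orange 16. Pink eliminated.
Round 3: Teal 23, Red 25, Green 15, Orange 16. Green eliminated.
Round 4: Teal 23, Red 25, Orange 31. Teal eliminated.
Round 5: Red 48, Orange 31. Red has a majority (≥40).

Red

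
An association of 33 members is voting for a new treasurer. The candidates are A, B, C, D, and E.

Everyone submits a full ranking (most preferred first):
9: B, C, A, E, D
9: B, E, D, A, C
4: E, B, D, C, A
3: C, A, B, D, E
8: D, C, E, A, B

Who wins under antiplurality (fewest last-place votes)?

E

Last-place votes: A 4, B 8, C 9, D 9, E 3.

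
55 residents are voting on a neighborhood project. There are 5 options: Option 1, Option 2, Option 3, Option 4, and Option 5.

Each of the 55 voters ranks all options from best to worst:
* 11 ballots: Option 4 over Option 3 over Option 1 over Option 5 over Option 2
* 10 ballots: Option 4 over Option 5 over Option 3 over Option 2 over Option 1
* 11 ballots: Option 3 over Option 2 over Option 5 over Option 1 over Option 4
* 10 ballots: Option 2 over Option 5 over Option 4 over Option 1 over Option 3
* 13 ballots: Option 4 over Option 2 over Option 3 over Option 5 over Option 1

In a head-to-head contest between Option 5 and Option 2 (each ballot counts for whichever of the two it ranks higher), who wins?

Option 5 is ranked above Option 2 on 21 ballots; Option 2 above Option 5 on 34.

Option 2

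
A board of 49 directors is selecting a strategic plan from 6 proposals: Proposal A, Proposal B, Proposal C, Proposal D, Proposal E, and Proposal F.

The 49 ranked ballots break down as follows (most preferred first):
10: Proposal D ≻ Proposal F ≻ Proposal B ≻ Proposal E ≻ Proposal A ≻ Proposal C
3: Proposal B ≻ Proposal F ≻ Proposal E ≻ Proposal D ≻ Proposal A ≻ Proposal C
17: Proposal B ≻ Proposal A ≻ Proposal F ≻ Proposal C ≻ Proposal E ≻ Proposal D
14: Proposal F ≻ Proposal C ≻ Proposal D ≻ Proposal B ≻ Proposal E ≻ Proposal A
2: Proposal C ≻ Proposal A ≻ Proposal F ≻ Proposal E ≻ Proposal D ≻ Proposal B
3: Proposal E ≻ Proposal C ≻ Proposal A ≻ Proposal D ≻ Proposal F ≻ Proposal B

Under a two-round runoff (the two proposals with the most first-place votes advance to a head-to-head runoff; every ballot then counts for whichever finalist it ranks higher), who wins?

Proposal F

Round 1 first-place votes: Proposal A 0, Proposal B 20, Proposal C 2, Proposal D 10, Proposal E 3, Proposal F 14. Proposal B and Proposal F advance.
Runoff: Proposal B is ranked above Proposal F on 20 ballots, Proposal F above Proposal B on 29.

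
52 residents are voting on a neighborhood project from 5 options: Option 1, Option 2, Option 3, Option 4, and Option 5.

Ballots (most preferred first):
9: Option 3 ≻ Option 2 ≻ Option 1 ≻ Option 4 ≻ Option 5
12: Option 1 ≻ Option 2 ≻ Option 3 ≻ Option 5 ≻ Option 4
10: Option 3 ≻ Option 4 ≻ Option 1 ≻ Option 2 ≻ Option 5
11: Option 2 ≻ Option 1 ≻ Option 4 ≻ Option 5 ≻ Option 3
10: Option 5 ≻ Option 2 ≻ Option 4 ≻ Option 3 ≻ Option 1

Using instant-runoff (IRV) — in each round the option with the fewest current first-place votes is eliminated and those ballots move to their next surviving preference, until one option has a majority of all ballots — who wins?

Round 1: Option 1 12, Option 2 11, Option 3 19, Option 4 0, Option 5 10. Option 4 eliminated.
Round 2: Option 1 12, Option 2 11, Option 3 19, Option 5 10. Option 5 eliminated.
Round 3: Option 1 12, Option 2 21, Option 3 19. Option 1 eliminated.
Round 4: Option 2 33, Option 3 19. Option 2 has a majority (≥27).

Option 2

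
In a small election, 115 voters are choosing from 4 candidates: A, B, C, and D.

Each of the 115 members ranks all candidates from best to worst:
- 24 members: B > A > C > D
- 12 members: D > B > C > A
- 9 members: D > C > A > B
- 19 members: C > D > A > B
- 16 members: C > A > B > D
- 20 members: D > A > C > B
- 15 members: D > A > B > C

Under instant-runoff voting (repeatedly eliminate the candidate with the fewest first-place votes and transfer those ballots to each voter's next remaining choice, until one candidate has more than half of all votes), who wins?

C

Round 1: A 0, B 24, C 35, D 56. A eliminated.
Round 2: B 24, C 35, D 56. B eliminated.
Round 3: C 59, D 56. C has a majority (≥58).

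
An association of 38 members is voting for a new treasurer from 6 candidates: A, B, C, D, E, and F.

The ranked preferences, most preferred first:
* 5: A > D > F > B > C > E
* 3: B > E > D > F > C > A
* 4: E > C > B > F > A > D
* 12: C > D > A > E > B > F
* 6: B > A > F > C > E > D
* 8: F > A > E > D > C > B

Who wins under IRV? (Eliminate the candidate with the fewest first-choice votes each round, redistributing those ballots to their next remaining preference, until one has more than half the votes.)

F

Round 1: A 5, B 9, C 12, D 0, E 4, F 8. D eliminated.
Round 2: A 5, B 9, C 12, E 4, F 8. E eliminated.
Round 3: A 5, B 9, C 16, F 8. A eliminated.
Round 4: B 9, C 16, F 13. B eliminated.
Round 5: C 16, F 22. F has a majority (≥20).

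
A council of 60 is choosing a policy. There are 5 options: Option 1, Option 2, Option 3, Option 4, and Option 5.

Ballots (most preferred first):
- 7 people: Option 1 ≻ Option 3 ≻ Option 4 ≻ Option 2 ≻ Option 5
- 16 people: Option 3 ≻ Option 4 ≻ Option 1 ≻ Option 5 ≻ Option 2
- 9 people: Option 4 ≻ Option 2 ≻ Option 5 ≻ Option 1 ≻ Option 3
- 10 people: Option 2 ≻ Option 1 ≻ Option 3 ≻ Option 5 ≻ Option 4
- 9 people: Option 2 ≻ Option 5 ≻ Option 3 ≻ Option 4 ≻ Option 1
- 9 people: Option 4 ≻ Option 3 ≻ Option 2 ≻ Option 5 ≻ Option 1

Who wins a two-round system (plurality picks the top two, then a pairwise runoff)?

Round 1 first-place votes: Option 1 7, Option 2 19, Option 3 16, Option 4 18, Option 5 0. Option 2 and Option 4 advance.
Runoff: Option 2 is ranked above Option 4 on 19 ballots, Option 4 above Option 2 on 41.

Option 4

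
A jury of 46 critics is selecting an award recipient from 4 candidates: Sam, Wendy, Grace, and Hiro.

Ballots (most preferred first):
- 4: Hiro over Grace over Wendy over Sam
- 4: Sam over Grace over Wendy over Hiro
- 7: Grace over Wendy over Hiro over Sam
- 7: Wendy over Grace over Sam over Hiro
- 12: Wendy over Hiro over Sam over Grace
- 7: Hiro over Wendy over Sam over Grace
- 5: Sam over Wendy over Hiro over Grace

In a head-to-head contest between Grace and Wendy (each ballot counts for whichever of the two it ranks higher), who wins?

Wendy

Grace is ranked above Wendy on 15 ballots; Wendy above Grace on 31.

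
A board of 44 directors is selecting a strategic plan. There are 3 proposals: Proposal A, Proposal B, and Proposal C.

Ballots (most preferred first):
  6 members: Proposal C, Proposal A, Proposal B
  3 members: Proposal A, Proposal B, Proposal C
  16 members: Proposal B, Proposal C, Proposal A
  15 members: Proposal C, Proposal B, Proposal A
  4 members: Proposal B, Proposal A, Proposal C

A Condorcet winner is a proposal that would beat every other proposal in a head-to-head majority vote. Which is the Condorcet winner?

Proposal B

Proposal B vs Proposal A: 35–9
Proposal B vs Proposal C: 23–21
Proposal B beats every other proposal.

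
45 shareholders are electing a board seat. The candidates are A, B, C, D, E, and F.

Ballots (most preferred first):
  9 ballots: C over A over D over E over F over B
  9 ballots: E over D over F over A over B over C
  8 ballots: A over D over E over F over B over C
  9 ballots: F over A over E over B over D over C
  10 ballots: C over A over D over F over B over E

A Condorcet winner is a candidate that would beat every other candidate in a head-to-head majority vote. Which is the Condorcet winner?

A

A vs B: 45–0
A vs C: 26–19
A vs D: 36–9
A vs E: 36–9
A vs F: 27–18
A beats every other candidate.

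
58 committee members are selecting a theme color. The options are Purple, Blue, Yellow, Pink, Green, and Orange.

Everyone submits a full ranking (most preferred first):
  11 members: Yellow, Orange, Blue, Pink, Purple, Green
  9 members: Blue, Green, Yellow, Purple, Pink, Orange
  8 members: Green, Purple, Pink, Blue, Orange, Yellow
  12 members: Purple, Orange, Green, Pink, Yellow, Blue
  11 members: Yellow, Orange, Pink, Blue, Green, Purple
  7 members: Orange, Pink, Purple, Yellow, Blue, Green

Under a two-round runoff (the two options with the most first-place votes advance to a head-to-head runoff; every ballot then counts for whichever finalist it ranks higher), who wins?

Yellow

Round 1 first-place votes: Purple 12, Blue 9, Yellow 22, Pink 0, Green 8, Orange 7. Yellow and Purple advance.
Runoff: Yellow is ranked above Purple on 31 ballots, Purple above Yellow on 27.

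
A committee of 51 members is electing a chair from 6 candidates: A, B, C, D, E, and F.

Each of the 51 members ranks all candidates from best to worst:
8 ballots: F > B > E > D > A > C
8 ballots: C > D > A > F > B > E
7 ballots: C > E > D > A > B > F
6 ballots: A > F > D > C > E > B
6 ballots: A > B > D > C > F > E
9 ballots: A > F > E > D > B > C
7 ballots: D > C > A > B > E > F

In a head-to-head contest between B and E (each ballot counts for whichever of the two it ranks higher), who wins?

B

B is ranked above E on 29 ballots; E above B on 22.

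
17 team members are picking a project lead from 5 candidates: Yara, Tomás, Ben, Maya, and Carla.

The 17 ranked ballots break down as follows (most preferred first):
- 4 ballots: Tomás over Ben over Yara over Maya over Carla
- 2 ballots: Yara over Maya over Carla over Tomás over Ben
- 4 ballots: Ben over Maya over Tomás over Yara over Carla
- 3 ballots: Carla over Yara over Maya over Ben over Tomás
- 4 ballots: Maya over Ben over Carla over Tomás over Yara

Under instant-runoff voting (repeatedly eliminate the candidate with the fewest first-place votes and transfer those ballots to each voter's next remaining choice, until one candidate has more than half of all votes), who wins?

Maya

Round 1: Yara 2, Tomás 4, Ben 4, Maya 4, Carla 3. Yara eliminated.
Round 2: Tomás 4, Ben 4, Maya 6, Carla 3. Carla eliminated.
Round 3: Tomás 4, Ben 4, Maya 9. Maya has a majority (≥9).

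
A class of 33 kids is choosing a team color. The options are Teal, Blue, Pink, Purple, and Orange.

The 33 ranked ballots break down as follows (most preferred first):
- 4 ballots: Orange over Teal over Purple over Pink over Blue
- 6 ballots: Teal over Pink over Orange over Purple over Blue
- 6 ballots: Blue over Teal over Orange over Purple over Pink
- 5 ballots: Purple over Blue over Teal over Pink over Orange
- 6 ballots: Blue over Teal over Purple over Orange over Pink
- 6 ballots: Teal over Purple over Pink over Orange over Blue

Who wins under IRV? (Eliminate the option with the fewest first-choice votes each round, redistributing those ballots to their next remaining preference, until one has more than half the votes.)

Blue

Round 1: Teal 12, Blue 12, Pink 0, Purple 5, Orange 4. Pink eliminated.
Round 2: Teal 12, Blue 12, Purple 5, Orange 4. Orange eliminated.
Round 3: Teal 16, Blue 12, Purple 5. Purple eliminated.
Round 4: Teal 16, Blue 17. Blue has a majority (≥17).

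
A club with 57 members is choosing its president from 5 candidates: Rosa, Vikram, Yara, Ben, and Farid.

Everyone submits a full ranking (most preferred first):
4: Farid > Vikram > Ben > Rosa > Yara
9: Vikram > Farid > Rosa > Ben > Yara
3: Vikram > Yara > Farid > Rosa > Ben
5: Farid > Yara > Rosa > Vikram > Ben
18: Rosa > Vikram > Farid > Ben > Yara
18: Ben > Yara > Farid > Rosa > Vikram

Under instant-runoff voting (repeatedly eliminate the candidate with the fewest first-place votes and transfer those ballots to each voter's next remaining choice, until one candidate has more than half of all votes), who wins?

Round 1: Rosa 18, Vikram 12, Yara 0, Ben 18, Farid 9. Yara eliminated.
Round 2: Rosa 18, Vikram 12, Ben 18, Farid 9. Farid eliminated.
Round 3: Rosa 23, Vikram 16, Ben 18. Vikram eliminated.
Round 4: Rosa 35, Ben 22. Rosa has a majority (≥29).

Rosa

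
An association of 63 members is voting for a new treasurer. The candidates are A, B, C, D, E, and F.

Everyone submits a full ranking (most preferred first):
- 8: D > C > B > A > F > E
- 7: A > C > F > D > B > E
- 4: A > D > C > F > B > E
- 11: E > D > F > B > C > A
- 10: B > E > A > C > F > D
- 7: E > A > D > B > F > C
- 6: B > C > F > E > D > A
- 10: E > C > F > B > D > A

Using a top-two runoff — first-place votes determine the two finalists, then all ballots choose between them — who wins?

B

Round 1 first-place votes: A 11, B 16, C 0, D 8, E 28, F 0. E and B advance.
Runoff: E is ranked above B on 28 ballots, B above E on 35.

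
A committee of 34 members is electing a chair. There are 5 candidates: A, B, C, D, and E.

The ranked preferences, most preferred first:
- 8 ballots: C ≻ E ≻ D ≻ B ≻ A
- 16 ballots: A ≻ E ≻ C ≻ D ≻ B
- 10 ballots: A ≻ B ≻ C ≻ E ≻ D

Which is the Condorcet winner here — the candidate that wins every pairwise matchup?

A vs B: 26–8
A vs C: 26–8
A vs D: 26–8
A vs E: 26–8
A beats every other candidate.

A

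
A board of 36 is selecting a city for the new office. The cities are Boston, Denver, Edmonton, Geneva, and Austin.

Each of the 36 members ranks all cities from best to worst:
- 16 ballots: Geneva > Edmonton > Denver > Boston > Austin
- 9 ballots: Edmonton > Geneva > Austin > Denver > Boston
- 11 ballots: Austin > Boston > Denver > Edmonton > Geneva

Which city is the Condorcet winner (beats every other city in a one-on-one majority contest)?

Edmonton

Edmonton vs Boston: 25–11
Edmonton vs Denver: 25–11
Edmonton vs Geneva: 20–16
Edmonton vs Austin: 25–11
Edmonton beats every other city.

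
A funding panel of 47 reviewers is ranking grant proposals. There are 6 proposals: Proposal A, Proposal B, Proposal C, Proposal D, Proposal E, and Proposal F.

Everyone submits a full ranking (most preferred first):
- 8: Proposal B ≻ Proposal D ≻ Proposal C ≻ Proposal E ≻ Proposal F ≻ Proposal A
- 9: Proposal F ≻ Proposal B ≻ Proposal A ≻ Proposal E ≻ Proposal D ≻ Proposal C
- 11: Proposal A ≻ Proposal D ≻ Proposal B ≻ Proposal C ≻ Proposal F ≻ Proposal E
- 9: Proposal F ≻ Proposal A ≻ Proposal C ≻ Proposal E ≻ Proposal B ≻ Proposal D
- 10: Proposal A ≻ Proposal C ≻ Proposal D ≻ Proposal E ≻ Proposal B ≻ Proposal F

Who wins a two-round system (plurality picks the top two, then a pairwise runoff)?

Proposal F

Round 1 first-place votes: Proposal A 21, Proposal B 8, Proposal C 0, Proposal D 0, Proposal E 0, Proposal F 18. Proposal A and Proposal F advance.
Runoff: Proposal A is ranked above Proposal F on 21 ballots, Proposal F above Proposal A on 26.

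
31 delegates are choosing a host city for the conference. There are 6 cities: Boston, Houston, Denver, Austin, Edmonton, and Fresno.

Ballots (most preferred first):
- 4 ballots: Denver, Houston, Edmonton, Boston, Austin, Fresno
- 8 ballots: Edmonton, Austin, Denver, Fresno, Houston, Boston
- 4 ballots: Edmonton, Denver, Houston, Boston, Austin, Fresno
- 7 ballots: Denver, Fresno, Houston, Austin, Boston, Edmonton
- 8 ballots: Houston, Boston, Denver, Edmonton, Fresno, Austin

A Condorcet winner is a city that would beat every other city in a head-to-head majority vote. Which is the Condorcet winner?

Denver vs Boston: 23–8
Denver vs Houston: 23–8
Denver vs Austin: 23–8
Denver vs Edmonton: 19–12
Denver vs Fresno: 31–0
Denver beats every other city.

Denver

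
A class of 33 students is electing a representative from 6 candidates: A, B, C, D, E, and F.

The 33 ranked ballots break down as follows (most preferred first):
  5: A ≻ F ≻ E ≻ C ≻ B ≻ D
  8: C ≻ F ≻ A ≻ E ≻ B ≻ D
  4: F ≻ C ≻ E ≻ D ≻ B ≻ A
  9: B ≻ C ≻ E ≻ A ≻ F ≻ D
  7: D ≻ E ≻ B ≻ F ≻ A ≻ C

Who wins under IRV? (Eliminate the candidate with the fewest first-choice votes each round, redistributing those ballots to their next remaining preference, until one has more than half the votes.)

Round 1: A 5, B 9, C 8, D 7, E 0, F 4. E eliminated.
Round 2: A 5, B 9, C 8, D 7, F 4. F eliminated.
Round 3: A 5, B 9, C 12, D 7. A eliminated.
Round 4: B 9, C 17, D 7. C has a majority (≥17).

C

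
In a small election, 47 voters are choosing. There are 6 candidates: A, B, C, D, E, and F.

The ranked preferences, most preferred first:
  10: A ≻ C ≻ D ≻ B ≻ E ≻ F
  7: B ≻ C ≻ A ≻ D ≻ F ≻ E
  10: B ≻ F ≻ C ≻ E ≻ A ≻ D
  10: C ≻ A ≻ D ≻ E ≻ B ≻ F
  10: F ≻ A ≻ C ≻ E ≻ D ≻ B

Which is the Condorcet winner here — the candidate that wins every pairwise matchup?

C

C vs A: 27–20
C vs B: 30–17
C vs D: 47–0
C vs E: 47–0
C vs F: 27–20
C beats every other candidate.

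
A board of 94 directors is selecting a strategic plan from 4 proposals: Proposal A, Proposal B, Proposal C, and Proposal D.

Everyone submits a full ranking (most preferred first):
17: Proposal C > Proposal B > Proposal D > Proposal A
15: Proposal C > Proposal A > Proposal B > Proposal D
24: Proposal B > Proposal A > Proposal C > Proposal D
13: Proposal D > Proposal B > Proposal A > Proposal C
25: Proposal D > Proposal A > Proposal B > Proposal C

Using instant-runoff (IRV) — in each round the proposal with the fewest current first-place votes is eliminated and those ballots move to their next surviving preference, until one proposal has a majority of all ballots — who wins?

Round 1: Proposal A 0, Proposal B 24, Proposal C 32, Proposal D 38. Proposal A eliminated.
Round 2: Proposal B 24, Proposal C 32, Proposal D 38. Proposal B eliminated.
Round 3: Proposal C 56, Proposal D 38. Proposal C has a majority (≥48).

Proposal C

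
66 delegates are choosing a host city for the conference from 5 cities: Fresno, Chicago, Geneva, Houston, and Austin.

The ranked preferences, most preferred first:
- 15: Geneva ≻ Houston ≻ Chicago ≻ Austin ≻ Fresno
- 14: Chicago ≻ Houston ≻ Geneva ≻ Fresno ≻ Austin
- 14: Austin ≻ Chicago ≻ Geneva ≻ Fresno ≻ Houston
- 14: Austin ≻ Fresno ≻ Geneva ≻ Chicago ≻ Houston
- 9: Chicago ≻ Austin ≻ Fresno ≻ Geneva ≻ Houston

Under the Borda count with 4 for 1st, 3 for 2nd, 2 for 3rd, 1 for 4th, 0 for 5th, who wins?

Fresno: 15×0 + 14×1 + 14×1 + 14×3 + 9×2 = 88
Chicago: 15×2 + 14×4 + 14×3 + 14×1 + 9×4 = 178
Geneva: 15×4 + 14×2 + 14×2 + 14×2 + 9×1 = 153
Houston: 15×3 + 14×3 + 14×0 + 14×0 + 9×0 = 87
Austin: 15×1 + 14×0 + 14×4 + 14×4 + 9×3 = 154

Chicago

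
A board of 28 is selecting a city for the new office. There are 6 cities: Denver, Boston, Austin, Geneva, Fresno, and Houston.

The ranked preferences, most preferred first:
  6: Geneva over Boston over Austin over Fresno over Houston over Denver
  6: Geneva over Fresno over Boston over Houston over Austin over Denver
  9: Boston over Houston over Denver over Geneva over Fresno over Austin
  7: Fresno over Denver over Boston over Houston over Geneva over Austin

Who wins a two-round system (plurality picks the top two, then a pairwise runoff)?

Round 1 first-place votes: Denver 0, Boston 9, Austin 0, Geneva 12, Fresno 7, Houston 0. Geneva and Boston advance.
Runoff: Geneva is ranked above Boston on 12 ballots, Boston above Geneva on 16.

Boston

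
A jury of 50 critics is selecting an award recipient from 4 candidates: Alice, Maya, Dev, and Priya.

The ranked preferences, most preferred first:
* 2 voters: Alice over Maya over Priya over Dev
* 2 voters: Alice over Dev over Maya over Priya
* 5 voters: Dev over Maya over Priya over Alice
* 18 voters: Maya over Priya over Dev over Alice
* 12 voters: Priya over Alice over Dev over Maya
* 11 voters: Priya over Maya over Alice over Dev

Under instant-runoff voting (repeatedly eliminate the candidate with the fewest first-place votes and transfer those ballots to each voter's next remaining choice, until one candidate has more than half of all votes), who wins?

Maya

Round 1: Alice 4, Maya 18, Dev 5, Priya 23. Alice eliminated.
Round 2: Maya 20, Dev 7, Priya 23. Dev eliminated.
Round 3: Maya 27, Priya 23. Maya has a majority (≥26).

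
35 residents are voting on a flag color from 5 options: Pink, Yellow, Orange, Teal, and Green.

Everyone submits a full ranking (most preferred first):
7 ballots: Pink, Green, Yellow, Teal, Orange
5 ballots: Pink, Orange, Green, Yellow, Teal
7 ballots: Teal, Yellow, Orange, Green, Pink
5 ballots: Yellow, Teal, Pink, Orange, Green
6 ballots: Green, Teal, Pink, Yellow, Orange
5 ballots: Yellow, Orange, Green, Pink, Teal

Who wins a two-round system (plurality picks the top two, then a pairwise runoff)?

Pink

Round 1 first-place votes: Pink 12, Yellow 10, Orange 0, Teal 7, Green 6. Pink and Yellow advance.
Runoff: Pink is ranked above Yellow on 18 ballots, Yellow above Pink on 17.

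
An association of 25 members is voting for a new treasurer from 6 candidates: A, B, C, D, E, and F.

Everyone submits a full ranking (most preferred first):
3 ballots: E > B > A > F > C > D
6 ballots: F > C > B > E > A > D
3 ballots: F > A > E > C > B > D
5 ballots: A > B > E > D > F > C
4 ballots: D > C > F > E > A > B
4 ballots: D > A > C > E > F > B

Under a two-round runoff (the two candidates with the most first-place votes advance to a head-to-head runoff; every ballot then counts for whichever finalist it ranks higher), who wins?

D

Round 1 first-place votes: A 5, B 0, C 0, D 8, E 3, F 9. F and D advance.
Runoff: F is ranked above D on 12 ballots, D above F on 13.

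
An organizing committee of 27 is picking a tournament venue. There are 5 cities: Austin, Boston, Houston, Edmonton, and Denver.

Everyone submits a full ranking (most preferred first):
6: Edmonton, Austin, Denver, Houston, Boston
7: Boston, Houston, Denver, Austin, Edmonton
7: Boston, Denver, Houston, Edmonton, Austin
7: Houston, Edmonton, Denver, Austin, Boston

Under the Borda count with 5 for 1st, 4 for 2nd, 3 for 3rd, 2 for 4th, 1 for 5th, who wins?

Austin: 6×4 + 7×2 + 7×1 + 7×2 = 59
Boston: 6×1 + 7×5 + 7×5 + 7×1 = 83
Houston: 6×2 + 7×4 + 7×3 + 7×5 = 96
Edmonton: 6×5 + 7×1 + 7×2 + 7×4 = 79
Denver: 6×3 + 7×3 + 7×4 + 7×3 = 88

Houston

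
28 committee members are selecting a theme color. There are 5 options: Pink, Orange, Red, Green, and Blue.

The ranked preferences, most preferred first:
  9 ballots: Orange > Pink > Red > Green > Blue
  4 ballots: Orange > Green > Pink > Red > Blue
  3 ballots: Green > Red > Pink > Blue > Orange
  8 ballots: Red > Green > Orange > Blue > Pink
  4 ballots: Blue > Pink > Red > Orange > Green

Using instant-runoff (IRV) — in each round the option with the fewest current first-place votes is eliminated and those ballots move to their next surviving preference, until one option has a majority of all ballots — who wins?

Round 1: Pink 0, Orange 13, Red 8, Green 3, Blue 4. Pink eliminated.
Round 2: Orange 13, Red 8, Green 3, Blue 4. Green eliminated.
Round 3: Orange 13, Red 11, Blue 4. Blue eliminated.
Round 4: Orange 13, Red 15. Red has a majority (≥15).

Red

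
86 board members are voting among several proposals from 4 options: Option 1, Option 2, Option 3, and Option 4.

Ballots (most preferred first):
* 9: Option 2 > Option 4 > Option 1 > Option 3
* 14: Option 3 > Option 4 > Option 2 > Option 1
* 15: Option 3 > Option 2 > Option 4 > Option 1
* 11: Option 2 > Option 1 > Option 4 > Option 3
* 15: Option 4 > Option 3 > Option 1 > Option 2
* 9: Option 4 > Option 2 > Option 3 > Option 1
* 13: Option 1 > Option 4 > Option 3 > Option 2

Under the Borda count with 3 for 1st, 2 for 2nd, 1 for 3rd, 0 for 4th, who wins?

Option 4

Option 1: 9×1 + 14×0 + 15×0 + 11×2 + 15×1 + 9×0 + 13×3 = 85
Option 2: 9×3 + 14×1 + 15×2 + 11×3 + 15×0 + 9×2 + 13×0 = 122
Option 3: 9×0 + 14×3 + 15×3 + 11×0 + 15×2 + 9×1 + 13×1 = 139
Option 4: 9×2 + 14×2 + 15×1 + 11×1 + 15×3 + 9×3 + 13×2 = 170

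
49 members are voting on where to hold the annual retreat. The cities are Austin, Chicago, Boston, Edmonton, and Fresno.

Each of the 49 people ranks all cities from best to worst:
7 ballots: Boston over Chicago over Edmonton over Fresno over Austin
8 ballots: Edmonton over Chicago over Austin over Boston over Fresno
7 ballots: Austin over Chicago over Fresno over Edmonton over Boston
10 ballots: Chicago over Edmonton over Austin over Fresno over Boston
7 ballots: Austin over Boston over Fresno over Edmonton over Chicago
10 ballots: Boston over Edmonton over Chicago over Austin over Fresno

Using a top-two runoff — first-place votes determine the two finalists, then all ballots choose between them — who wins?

Round 1 first-place votes: Austin 14, Chicago 10, Boston 17, Edmonton 8, Fresno 0. Boston and Austin advance.
Runoff: Boston is ranked above Austin on 17 ballots, Austin above Boston on 32.

Austin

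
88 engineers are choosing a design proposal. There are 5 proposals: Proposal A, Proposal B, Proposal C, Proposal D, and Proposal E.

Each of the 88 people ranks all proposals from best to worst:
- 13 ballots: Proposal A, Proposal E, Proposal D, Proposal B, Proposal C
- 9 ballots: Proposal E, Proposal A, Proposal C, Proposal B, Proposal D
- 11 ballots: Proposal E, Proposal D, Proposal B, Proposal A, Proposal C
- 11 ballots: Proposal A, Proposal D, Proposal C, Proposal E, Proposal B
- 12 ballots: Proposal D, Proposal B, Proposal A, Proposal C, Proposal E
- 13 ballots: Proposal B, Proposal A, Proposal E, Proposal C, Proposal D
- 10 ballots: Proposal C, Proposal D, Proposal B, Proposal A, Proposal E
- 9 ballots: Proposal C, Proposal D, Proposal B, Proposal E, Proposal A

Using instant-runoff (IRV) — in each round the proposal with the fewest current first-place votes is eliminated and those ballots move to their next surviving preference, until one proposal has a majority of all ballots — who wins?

Proposal B

Round 1: Proposal A 24, Proposal B 13, Proposal C 19, Proposal D 12, Proposal E 20. Proposal D eliminated.
Round 2: Proposal A 24, Proposal B 25, Proposal C 19, Proposal E 20. Proposal C eliminated.
Round 3: Proposal A 24, Proposal B 44, Proposal E 20. Proposal E eliminated.
Round 4: Proposal A 33, Proposal B 55. Proposal B has a majority (≥45).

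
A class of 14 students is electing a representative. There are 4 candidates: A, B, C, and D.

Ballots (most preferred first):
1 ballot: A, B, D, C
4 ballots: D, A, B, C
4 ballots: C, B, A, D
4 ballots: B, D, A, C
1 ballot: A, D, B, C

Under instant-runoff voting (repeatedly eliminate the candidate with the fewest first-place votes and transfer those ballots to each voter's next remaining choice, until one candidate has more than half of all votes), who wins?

B

Round 1: A 2, B 4, C 4, D 4. A eliminated.
Round 2: B 5, C 4, D 5. C eliminated.
Round 3: B 9, D 5. B has a majority (≥8).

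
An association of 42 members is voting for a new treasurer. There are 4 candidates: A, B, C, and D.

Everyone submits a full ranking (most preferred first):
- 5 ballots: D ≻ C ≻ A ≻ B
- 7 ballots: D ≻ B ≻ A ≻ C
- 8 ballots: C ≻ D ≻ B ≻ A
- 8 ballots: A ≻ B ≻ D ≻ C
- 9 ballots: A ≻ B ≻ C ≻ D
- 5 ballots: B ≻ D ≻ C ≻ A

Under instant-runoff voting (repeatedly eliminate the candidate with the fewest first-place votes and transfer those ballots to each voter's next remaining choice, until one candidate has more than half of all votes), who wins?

D

Round 1: A 17, B 5, C 8, D 12. B eliminated.
Round 2: A 17, C 8, D 17. C eliminated.
Round 3: A 17, D 25. D has a majority (≥22).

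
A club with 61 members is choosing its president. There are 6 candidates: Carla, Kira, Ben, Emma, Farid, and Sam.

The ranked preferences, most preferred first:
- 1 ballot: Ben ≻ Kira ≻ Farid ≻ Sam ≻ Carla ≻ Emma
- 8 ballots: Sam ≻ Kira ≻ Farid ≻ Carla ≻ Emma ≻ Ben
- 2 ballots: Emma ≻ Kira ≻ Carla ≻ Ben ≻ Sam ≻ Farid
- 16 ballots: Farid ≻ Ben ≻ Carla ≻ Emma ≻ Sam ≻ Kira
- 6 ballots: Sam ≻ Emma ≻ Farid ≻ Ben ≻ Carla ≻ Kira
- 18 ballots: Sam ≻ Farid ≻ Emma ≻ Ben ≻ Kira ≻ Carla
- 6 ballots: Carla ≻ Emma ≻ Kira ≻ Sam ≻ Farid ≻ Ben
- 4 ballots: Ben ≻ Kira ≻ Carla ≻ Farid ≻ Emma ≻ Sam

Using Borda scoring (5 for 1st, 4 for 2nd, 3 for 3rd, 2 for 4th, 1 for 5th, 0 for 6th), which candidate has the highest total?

Farid

Carla: 1×1 + 8×2 + 2×3 + 16×3 + 6×1 + 18×0 + 6×5 + 4×3 = 119
Kira: 1×4 + 8×4 + 2×4 + 16×0 + 6×0 + 18×1 + 6×3 + 4×4 = 96
Ben: 1×5 + 8×0 + 2×2 + 16×4 + 6×2 + 18×2 + 6×0 + 4×5 = 141
Emma: 1×0 + 8×1 + 2×5 + 16×2 + 6×4 + 18×3 + 6×4 + 4×1 = 156
Farid: 1×3 + 8×3 + 2×0 + 16×5 + 6×3 + 18×4 + 6×1 + 4×2 = 211
Sam: 1×2 + 8×5 + 2×1 + 16×1 + 6×5 + 18×5 + 6×2 + 4×0 = 192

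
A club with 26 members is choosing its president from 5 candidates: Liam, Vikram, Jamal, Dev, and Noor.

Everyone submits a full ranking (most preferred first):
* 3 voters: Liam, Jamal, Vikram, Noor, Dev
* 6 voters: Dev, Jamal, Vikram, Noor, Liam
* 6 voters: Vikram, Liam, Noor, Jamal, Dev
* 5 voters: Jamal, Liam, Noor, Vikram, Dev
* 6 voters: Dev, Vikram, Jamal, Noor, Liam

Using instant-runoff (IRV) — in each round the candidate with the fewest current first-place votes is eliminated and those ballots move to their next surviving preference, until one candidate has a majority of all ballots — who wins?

Round 1: Liam 3, Vikram 6, Jamal 5, Dev 12, Noor 0. Noor eliminated.
Round 2: Liam 3, Vikram 6, Jamal 5, Dev 12. Liam eliminated.
Round 3: Vikram 6, Jamal 8, Dev 12. Vikram eliminated.
Round 4: Jamal 14, Dev 12. Jamal has a majority (≥14).

Jamal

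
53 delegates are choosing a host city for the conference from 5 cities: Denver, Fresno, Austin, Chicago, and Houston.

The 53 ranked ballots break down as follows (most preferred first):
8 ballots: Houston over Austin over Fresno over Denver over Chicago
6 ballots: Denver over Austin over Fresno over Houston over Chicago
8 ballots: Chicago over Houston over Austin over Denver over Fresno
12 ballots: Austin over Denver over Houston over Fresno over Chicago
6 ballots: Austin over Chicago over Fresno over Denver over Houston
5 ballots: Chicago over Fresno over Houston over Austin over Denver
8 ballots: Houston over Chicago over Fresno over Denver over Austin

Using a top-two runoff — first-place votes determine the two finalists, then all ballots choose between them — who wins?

Round 1 first-place votes: Denver 6, Fresno 0, Austin 18, Chicago 13, Houston 16. Austin and Houston advance.
Runoff: Austin is ranked above Houston on 24 ballots, Houston above Austin on 29.

Houston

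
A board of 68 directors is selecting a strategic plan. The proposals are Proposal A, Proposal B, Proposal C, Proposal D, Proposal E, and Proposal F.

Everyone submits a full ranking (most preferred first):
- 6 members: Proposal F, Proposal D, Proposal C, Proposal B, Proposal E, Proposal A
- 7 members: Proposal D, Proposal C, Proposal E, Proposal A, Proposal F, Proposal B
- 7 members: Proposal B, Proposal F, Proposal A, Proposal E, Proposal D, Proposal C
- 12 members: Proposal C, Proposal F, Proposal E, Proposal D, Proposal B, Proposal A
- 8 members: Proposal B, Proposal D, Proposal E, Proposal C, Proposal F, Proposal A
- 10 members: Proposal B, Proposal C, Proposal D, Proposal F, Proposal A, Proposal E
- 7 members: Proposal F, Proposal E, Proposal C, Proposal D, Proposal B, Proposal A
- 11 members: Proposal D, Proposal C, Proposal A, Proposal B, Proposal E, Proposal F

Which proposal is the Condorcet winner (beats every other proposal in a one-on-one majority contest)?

Proposal D

Proposal D vs Proposal A: 61–7
Proposal D vs Proposal B: 43–25
Proposal D vs Proposal C: 39–29
Proposal D vs Proposal E: 42–26
Proposal D vs Proposal F: 36–32
Proposal D beats every other proposal.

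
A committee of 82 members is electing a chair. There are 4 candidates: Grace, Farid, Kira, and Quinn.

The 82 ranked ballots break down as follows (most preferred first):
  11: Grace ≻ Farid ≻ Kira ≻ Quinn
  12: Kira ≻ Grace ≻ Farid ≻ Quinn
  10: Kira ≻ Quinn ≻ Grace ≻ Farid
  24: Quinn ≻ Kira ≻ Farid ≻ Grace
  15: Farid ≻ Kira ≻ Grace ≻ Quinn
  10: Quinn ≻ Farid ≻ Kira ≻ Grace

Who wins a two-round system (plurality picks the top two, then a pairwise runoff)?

Round 1 first-place votes: Grace 11, Farid 15, Kira 22, Quinn 34. Quinn and Kira advance.
Runoff: Quinn is ranked above Kira on 34 ballots, Kira above Quinn on 48.

Kira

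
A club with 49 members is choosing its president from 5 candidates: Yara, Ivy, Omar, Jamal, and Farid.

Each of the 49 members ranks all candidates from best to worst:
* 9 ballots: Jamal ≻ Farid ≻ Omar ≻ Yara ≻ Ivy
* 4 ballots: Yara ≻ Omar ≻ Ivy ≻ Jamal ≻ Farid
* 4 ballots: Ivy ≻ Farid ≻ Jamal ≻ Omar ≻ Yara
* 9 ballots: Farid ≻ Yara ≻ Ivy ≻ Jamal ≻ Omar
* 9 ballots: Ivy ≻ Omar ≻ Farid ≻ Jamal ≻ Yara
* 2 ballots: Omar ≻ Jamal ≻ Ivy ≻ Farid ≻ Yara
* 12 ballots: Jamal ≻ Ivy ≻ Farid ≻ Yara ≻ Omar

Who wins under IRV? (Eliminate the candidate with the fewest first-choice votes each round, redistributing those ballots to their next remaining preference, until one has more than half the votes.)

Round 1: Yara 4, Ivy 13, Omar 2, Jamal 21, Farid 9. Omar eliminated.
Round 2: Yara 4, Ivy 13, Jamal 23, Farid 9. Yara eliminated.
Round 3: Ivy 17, Jamal 23, Farid 9. Farid eliminated.
Round 4: Ivy 26, Jamal 23. Ivy has a majority (≥25).

Ivy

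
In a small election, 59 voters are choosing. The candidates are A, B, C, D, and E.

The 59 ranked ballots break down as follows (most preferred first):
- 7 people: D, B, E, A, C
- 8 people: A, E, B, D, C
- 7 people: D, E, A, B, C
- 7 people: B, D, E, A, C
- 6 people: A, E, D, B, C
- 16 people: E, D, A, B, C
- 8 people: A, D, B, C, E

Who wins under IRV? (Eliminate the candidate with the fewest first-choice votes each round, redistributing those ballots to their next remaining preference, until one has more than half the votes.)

Round 1: A 22, B 7, C 0, D 14, E 16. C eliminated.
Round 2: A 22, B 7, D 14, E 16. B eliminated.
Round 3: A 22, D 21, E 16. E eliminated.
Round 4: A 22, D 37. D has a majority (≥30).

D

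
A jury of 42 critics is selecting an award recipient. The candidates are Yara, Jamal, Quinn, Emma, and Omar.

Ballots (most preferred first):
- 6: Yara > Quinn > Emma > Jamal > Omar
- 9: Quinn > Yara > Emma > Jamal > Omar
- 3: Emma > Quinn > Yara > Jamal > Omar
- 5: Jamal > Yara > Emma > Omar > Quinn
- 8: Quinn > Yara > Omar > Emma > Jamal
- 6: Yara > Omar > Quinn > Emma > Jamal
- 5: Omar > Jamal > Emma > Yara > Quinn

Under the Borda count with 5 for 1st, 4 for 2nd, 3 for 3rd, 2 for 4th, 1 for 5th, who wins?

Yara: 6×5 + 9×4 + 3×3 + 5×4 + 8×4 + 6×5 + 5×2 = 167
Jamal: 6×2 + 9×2 + 3×2 + 5×5 + 8×1 + 6×1 + 5×4 = 95
Quinn: 6×4 + 9×5 + 3×4 + 5×1 + 8×5 + 6×3 + 5×1 = 149
Emma: 6×3 + 9×3 + 3×5 + 5×3 + 8×2 + 6×2 + 5×3 = 118
Omar: 6×1 + 9×1 + 3×1 + 5×2 + 8×3 + 6×4 + 5×5 = 101

Yara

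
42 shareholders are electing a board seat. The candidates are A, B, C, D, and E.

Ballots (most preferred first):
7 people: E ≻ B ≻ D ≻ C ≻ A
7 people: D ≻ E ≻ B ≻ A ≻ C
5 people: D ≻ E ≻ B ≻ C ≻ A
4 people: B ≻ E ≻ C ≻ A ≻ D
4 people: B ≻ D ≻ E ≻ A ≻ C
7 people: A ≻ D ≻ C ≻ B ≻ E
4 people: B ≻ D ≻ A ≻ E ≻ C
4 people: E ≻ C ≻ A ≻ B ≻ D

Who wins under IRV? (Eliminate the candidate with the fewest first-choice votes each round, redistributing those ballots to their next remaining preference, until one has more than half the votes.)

Round 1: A 7, B 12, C 0, D 12, E 11. C eliminated.
Round 2: A 7, B 12, D 12, E 11. A eliminated.
Round 3: B 12, D 19, E 11. E eliminated.
Round 4: B 23, D 19. B has a majority (≥22).

B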